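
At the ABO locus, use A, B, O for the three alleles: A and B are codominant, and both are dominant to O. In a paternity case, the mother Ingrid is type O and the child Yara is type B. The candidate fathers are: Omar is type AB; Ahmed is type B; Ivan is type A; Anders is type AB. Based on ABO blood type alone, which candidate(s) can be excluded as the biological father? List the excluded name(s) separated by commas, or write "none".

Ivan

A candidate is excluded only if no genotype consistent with his phenotype could produce a type B child with a type O mother.
Ivan (type A): no genotype consistent with that phenotype can produce a type-B child with a type-O mother.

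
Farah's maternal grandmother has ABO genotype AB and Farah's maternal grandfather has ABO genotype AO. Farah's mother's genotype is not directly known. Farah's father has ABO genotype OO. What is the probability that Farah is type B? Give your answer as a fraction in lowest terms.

1/4

Farah's mother's ABO genotype from AB × AO: 1/4 AA, 1/4 AB, 1/4 AO, 1/4 BO.
Crossing each possibility with the father OO and summing P(type B): 1/4·0 + 1/4·1/2 + 1/4·0 + 1/4·1/2 = 1/4.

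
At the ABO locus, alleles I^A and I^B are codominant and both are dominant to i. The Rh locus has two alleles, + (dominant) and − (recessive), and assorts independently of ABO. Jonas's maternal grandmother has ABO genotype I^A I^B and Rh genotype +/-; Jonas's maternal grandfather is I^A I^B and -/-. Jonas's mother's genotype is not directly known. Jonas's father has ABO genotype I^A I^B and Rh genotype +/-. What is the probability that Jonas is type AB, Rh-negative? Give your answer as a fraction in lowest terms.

3/16

Jonas's mother's ABO genotype from I^A I^B × I^A I^B: 1/4 I^A I^A, 1/2 I^A I^B, 1/4 I^B I^B.
Crossing each possibility with the father I^A I^B and summing P(type AB): 1/4·1/2 + 1/2·1/2 + 1/4·1/2 = 1/2.
Similarly for Rh via the mother's Rh distribution: P(Rh-) = 3/8.
Independent loci: 1/2 × 3/8 = 3/16.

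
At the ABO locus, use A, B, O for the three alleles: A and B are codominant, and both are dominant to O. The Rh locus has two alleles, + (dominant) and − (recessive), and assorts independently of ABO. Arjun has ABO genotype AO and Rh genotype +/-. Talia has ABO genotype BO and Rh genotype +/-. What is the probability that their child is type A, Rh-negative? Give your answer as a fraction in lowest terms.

ABO cross AO × BO → offspring phenotypes: 1/4 O, 1/4 A, 1/4 B, 1/4 AB.
Rh cross +/- × +/- → 3/4 Rh+, 1/4 Rh-.
Independent loci: P(type A, Rh-negative) = 1/4 × 1/4 = 1/16.

1/16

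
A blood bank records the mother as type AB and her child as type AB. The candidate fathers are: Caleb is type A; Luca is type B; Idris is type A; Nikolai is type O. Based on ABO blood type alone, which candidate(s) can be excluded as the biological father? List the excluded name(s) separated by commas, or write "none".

Nikolai

A candidate is excluded only if no genotype consistent with his phenotype could produce a type AB child with a type AB mother.
Nikolai (type O): no genotype consistent with that phenotype can produce a type-AB child with a type-AB mother.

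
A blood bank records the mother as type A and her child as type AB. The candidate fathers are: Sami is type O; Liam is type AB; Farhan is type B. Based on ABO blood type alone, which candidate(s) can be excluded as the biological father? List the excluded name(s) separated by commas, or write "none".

Sami

A candidate is excluded only if no genotype consistent with his phenotype could produce a type AB child with a type A mother.
Sami (type O): no genotype consistent with that phenotype can produce a type-AB child with a type-A mother.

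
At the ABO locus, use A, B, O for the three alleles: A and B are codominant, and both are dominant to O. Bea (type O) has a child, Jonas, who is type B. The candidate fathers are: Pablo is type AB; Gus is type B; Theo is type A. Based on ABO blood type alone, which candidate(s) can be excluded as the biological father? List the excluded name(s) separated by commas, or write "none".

Theo

A candidate is excluded only if no genotype consistent with his phenotype could produce a type B child with a type O mother.
Theo (type A): no genotype consistent with that phenotype can produce a type-B child with a type-O mother.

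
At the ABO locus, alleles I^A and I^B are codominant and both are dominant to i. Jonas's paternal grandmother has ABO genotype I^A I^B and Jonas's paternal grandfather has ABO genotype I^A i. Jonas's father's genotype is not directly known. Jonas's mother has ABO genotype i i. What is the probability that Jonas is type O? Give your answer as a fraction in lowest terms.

Jonas's father's ABO genotype from I^A I^B × I^A i: 1/4 I^A I^A, 1/4 I^A I^B, 1/4 I^A i, 1/4 I^B i.
Crossing each possibility with the mother i i and summing P(type O): 1/4·0 + 1/4·0 + 1/4·1/2 + 1/4·1/2 = 1/4.

1/4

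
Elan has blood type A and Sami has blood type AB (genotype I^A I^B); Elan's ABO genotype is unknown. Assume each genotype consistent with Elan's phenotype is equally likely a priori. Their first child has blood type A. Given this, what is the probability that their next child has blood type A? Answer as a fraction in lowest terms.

1/2

Possible genotypes: Elan ∈ {I^A I^A, I^A i}; Sami ∈ {I^A I^B}.
Weight each parental genotype pair by prior × P(type-A child):
  I^A I^A × I^A I^B: posterior weight 1/2; P(next child type A) = 1/2.
  I^A i × I^A I^B: posterior weight 1/2; P(next child type A) = 1/2.
Weighted sum = 1/2.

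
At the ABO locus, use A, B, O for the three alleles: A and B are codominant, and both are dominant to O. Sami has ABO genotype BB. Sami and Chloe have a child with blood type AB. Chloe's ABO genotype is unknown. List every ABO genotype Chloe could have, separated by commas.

AA, AB, AO

For each candidate genotype of Chloe, check whether crossing it with BB can produce every observed child phenotype.
  AA → possible child types {AB} ✓
  AB → possible child types {B, AB} ✓
  AO → possible child types {B, AB} ✓
  BB → possible child types {B} ✗
  BO → possible child types {B} ✗
  OO → possible child types {B} ✗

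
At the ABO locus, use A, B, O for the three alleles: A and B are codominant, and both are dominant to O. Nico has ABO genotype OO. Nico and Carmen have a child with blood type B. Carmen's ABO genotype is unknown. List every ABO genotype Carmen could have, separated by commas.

For each candidate genotype of Carmen, check whether crossing it with OO can produce every observed child phenotype.
  AA → possible child types {A} ✗
  AB → possible child types {A, B} ✓
  AO → possible child types {O, A} ✗
  BB → possible child types {B} ✓
  BO → possible child types {O, B} ✓
  OO → possible child types {O} ✗

AB, BB, BO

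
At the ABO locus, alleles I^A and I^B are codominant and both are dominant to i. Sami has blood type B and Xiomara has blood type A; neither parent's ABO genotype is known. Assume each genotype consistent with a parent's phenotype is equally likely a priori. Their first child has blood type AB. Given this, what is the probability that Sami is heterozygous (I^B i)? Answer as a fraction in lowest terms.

1/3

Possible genotypes: Sami ∈ {I^B I^B, I^B i}; Xiomara ∈ {I^A I^A, I^A i}.
Weight each parental genotype pair by prior × P(type-AB child):
  I^B I^B × I^A I^A: posterior weight 4/9.
  I^B I^B × I^A i: posterior weight 2/9.
  I^B i × I^A I^A: posterior weight 2/9.
  I^B i × I^A i: posterior weight 1/9.
Sum the posterior weight over pairs where Sami is I^B i: 1/3.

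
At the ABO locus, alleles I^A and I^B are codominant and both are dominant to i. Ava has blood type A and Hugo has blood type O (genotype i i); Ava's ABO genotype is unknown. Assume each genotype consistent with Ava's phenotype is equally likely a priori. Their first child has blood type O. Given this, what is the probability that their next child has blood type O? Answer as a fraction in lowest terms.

1/2

Possible genotypes: Ava ∈ {I^A I^A, I^A i}; Hugo ∈ {i i}.
Weight each parental genotype pair by prior × P(type-O child):
  I^A i × i i: posterior weight 1; P(next child type O) = 1/2.
Weighted sum = 1/2.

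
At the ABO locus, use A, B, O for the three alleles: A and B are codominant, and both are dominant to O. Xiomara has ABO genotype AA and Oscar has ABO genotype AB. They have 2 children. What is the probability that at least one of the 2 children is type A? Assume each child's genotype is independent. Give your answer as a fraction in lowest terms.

3/4

ABO cross AA × AB → 1/2 A, 1/2 AB.
So P(type A) = 1/2 per child.
P(none) = (1/2)^2 = 1/4; P(at least one) = 1 − 1/4 = 3/4.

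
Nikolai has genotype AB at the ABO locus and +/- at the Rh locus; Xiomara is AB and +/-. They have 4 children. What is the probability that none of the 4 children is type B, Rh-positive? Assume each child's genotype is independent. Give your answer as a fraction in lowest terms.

28561/65536

ABO cross AB × AB → 1/4 A, 1/4 B, 1/2 AB.
Rh cross +/- × +/- → 3/4 Rh+, 1/4 Rh-; so P(type B, Rh-positive) = 1/4 × 3/4 = 3/16 per child.
P(not type B, Rh-positive) = 13/16 for one child; (13/16)^4 = 28561/65536.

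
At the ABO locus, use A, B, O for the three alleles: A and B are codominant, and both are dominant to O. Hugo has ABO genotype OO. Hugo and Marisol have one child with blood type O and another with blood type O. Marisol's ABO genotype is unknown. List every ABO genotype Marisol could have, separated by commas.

For each candidate genotype of Marisol, check whether crossing it with OO can produce every observed child phenotype.
  AA → possible child types {A} ✗
  AB → possible child types {A, B} ✗
  AO → possible child types {O, A} ✓
  BB → possible child types {B} ✗
  BO → possible child types {O, B} ✓
  OO → possible child types {O} ✓

AO, BO, OO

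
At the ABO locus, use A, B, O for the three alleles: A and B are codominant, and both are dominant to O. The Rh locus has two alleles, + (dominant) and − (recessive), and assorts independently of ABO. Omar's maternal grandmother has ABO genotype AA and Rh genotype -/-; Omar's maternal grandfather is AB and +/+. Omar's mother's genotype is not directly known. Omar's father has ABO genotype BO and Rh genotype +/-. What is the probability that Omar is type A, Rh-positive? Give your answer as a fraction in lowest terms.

Omar's mother's ABO genotype from AA × AB: 1/2 AA, 1/2 AB.
Crossing each possibility with the father BO and summing P(type A): 1/2·1/2 + 1/2·1/4 = 3/8.
Similarly for Rh via the mother's Rh distribution: P(Rh+) = 3/4.
Independent loci: 3/8 × 3/4 = 9/32.

9/32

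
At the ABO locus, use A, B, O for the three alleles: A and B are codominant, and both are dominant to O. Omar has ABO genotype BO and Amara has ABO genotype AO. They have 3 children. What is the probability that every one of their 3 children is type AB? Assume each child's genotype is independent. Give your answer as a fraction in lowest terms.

ABO cross BO × AO → 1/4 O, 1/4 A, 1/4 B, 1/4 AB.
So P(type AB) = 1/4 per child.
All 3 independent: (1/4)^3 = 1/64.

1/64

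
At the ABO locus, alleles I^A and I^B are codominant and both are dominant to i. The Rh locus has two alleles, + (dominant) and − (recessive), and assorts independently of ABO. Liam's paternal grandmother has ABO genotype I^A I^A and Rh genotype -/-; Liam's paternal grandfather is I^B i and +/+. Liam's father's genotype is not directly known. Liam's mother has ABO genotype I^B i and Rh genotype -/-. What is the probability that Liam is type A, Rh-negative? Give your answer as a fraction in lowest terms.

Liam's father's ABO genotype from I^A I^A × I^B i: 1/2 I^A I^B, 1/2 I^A i.
Crossing each possibility with the mother I^B i and summing P(type A): 1/2·1/4 + 1/2·1/4 = 1/4.
Similarly for Rh via the father's Rh distribution: P(Rh-) = 1/2.
Independent loci: 1/4 × 1/2 = 1/8.

1/8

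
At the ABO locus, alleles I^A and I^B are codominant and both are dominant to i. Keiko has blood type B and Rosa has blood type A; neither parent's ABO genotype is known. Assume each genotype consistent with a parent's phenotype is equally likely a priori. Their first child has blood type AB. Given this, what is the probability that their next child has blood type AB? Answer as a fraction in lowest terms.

25/36

Possible genotypes: Keiko ∈ {I^B I^B, I^B i}; Rosa ∈ {I^A I^A, I^A i}.
Weight each parental genotype pair by prior × P(type-AB child):
  I^B I^B × I^A I^A: posterior weight 4/9; P(next child type AB) = 1.
  I^B I^B × I^A i: posterior weight 2/9; P(next child type AB) = 1/2.
  I^B i × I^A I^A: posterior weight 2/9; P(next child type AB) = 1/2.
  I^B i × I^A i: posterior weight 1/9; P(next child type AB) = 1/4.
Weighted sum = 25/36.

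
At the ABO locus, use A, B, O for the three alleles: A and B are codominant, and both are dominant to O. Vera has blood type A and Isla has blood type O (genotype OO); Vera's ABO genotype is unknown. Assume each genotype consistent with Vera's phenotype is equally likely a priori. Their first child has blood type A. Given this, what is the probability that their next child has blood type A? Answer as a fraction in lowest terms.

5/6

Possible genotypes: Vera ∈ {AA, AO}; Isla ∈ {OO}.
Weight each parental genotype pair by prior × P(type-A child):
  AA × OO: posterior weight 2/3; P(next child type A) = 1.
  AO × OO: posterior weight 1/3; P(next child type A) = 1/2.
Weighted sum = 5/6.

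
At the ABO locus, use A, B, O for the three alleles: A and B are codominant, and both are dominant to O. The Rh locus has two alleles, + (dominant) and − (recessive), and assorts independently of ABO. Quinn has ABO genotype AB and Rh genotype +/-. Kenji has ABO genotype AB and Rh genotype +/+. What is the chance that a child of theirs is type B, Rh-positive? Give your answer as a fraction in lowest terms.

ABO cross AB × AB → offspring phenotypes: 1/4 A, 1/4 B, 1/2 AB.
Rh cross +/- × +/+ → 1 Rh+.
Independent loci: P(type B, Rh-positive) = 1/4 × 1 = 1/4.

1/4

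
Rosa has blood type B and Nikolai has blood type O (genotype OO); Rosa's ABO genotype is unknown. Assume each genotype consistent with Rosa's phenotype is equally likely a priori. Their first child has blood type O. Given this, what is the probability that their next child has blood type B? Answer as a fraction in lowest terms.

Possible genotypes: Rosa ∈ {BB, BO}; Nikolai ∈ {OO}.
Weight each parental genotype pair by prior × P(type-O child):
  BO × OO: posterior weight 1; P(next child type B) = 1/2.
Weighted sum = 1/2.

1/2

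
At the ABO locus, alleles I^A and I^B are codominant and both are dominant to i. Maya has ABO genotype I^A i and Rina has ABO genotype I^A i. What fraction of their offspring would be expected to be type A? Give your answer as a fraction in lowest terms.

ABO cross I^A i × I^A i → offspring phenotypes: 1/4 O, 3/4 A.
So P(type A) = 3/4.

3/4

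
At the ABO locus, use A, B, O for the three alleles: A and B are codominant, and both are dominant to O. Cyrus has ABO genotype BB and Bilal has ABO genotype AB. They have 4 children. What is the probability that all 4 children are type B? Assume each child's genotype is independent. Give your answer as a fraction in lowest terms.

ABO cross BB × AB → 1/2 B, 1/2 AB.
So P(type B) = 1/2 per child.
All 4 independent: (1/2)^4 = 1/16.

1/16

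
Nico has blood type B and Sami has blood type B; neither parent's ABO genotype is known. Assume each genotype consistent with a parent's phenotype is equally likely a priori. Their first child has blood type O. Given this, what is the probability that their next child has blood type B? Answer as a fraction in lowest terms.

3/4

Possible genotypes: Nico ∈ {BB, BO}; Sami ∈ {BB, BO}.
Weight each parental genotype pair by prior × P(type-O child):
  BO × BO: posterior weight 1; P(next child type B) = 3/4.
Weighted sum = 3/4.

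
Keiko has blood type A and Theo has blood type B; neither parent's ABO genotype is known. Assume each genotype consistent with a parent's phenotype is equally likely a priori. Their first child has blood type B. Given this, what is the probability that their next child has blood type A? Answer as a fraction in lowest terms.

1/12

Possible genotypes: Keiko ∈ {AA, AO}; Theo ∈ {BB, BO}.
Weight each parental genotype pair by prior × P(type-B child):
  AO × BB: posterior weight 2/3; P(next child type A) = 0.
  AO × BO: posterior weight 1/3; P(next child type A) = 1/4.
Weighted sum = 1/12.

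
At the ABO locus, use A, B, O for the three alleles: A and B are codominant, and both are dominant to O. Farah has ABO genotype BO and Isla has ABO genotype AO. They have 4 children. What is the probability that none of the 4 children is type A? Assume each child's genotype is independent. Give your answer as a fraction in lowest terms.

ABO cross BO × AO → 1/4 O, 1/4 A, 1/4 B, 1/4 AB.
So P(type A) = 1/4 per child.
P(not type A) = 3/4 for one child; (3/4)^4 = 81/256.

81/256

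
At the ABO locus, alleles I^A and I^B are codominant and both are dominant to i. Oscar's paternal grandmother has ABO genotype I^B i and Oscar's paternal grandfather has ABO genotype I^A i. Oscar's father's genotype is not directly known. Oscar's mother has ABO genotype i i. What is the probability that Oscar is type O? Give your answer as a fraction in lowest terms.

Oscar's father's ABO genotype from I^B i × I^A i: 1/4 I^A I^B, 1/4 I^A i, 1/4 I^B i, 1/4 i i.
Crossing each possibility with the mother i i and summing P(type O): 1/4·0 + 1/4·1/2 + 1/4·1/2 + 1/4·1 = 1/2.

1/2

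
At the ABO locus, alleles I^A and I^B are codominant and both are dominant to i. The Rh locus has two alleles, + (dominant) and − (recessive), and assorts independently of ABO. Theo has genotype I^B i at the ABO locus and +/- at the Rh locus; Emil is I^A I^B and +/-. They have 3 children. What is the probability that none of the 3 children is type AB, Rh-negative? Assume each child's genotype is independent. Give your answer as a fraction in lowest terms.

ABO cross I^B i × I^A I^B → 1/4 A, 1/2 B, 1/4 AB.
Rh cross +/- × +/- → 3/4 Rh+, 1/4 Rh-; so P(type AB, Rh-negative) = 1/4 × 1/4 = 1/16 per child.
P(not type AB, Rh-negative) = 15/16 for one child; (15/16)^3 = 3375/4096.

3375/4096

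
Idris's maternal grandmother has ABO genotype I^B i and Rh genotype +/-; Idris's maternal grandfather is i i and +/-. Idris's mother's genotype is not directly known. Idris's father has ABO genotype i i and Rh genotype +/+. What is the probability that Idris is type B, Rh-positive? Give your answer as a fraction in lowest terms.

Idris's mother's ABO genotype from I^B i × i i: 1/2 I^B i, 1/2 i i.
Crossing each possibility with the father i i and summing P(type B): 1/2·1/2 + 1/2·0 = 1/4.
Similarly for Rh via the mother's Rh distribution: P(Rh+) = 1.
Independent loci: 1/4 × 1 = 1/4.

1/4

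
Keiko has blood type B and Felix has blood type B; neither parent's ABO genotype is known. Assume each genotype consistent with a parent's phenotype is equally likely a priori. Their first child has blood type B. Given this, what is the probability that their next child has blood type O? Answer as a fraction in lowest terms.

1/20

Possible genotypes: Keiko ∈ {I^B I^B, I^B i}; Felix ∈ {I^B I^B, I^B i}.
Weight each parental genotype pair by prior × P(type-B child):
  I^B I^B × I^B I^B: posterior weight 4/15; P(next child type O) = 0.
  I^B I^B × I^B i: posterior weight 4/15; P(next child type O) = 0.
  I^B i × I^B I^B: posterior weight 4/15; P(next child type O) = 0.
  I^B i × I^B i: posterior weight 1/5; P(next child type O) = 1/4.
Weighted sum = 1/20.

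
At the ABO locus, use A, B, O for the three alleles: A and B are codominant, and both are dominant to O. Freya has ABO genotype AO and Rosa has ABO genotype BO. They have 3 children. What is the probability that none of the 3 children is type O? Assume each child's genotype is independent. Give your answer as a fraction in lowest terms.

ABO cross AO × BO → 1/4 O, 1/4 A, 1/4 B, 1/4 AB.
So P(type O) = 1/4 per child.
P(not type O) = 3/4 for one child; (3/4)^3 = 27/64.

27/64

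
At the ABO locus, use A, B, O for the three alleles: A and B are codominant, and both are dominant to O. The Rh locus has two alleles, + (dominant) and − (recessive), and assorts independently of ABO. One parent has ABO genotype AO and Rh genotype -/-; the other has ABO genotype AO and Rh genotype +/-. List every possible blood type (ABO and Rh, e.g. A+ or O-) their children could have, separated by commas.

Gametes from AO × AO give offspring ABO genotypes AA, AO, OO, i.e. phenotypes O, A.
Rh cross -/- × +/- → phenotypes Rh+, Rh-.
Combining independently: O+, O-, A+, A-.

O+, O-, A+, A-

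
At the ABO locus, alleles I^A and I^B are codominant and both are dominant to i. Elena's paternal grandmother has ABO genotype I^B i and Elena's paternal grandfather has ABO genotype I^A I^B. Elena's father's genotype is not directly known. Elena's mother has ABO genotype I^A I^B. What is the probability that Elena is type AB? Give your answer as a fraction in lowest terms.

3/8

Elena's father's ABO genotype from I^B i × I^A I^B: 1/4 I^A I^B, 1/4 I^A i, 1/4 I^B I^B, 1/4 I^B i.
Crossing each possibility with the mother I^A I^B and summing P(type AB): 1/4·1/2 + 1/4·1/4 + 1/4·1/2 + 1/4·1/4 = 3/8.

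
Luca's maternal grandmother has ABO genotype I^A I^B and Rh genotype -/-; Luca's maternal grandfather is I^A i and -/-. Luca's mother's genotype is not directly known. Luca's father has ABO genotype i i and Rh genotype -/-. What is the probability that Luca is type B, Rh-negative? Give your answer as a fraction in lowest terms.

1/4

Luca's mother's ABO genotype from I^A I^B × I^A i: 1/4 I^A I^A, 1/4 I^A I^B, 1/4 I^A i, 1/4 I^B i.
Crossing each possibility with the father i i and summing P(type B): 1/4·0 + 1/4·1/2 + 1/4·0 + 1/4·1/2 = 1/4.
Similarly for Rh via the mother's Rh distribution: P(Rh-) = 1.
Independent loci: 1/4 × 1 = 1/4.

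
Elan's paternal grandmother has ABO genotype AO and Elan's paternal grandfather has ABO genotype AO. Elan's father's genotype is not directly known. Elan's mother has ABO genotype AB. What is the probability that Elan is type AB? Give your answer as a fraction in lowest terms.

Elan's father's ABO genotype from AO × AO: 1/4 AA, 1/2 AO, 1/4 OO.
Crossing each possibility with the mother AB and summing P(type AB): 1/4·1/2 + 1/2·1/4 + 1/4·0 = 1/4.

1/4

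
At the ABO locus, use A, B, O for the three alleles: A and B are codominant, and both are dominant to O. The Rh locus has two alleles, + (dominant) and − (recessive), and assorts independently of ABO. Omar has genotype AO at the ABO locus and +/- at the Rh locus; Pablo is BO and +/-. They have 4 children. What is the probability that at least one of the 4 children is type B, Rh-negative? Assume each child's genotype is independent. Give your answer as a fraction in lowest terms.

ABO cross AO × BO → 1/4 O, 1/4 A, 1/4 B, 1/4 AB.
Rh cross +/- × +/- → 3/4 Rh+, 1/4 Rh-; so P(type B, Rh-negative) = 1/4 × 1/4 = 1/16 per child.
P(none) = (15/16)^4 = 50625/65536; P(at least one) = 1 − 50625/65536 = 14911/65536.

14911/65536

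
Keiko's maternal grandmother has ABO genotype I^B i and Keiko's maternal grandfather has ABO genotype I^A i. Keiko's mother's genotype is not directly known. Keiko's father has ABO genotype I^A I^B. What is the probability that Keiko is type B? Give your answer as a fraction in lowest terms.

Keiko's mother's ABO genotype from I^B i × I^A i: 1/4 I^A I^B, 1/4 I^A i, 1/4 I^B i, 1/4 i i.
Crossing each possibility with the father I^A I^B and summing P(type B): 1/4·1/4 + 1/4·1/4 + 1/4·1/2 + 1/4·1/2 = 3/8.

3/8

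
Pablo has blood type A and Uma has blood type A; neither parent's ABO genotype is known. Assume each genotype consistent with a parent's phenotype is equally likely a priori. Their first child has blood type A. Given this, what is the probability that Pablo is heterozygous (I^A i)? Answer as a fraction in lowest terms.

Possible genotypes: Pablo ∈ {I^A I^A, I^A i}; Uma ∈ {I^A I^A, I^A i}.
Weight each parental genotype pair by prior × P(type-A child):
  I^A I^A × I^A I^A: posterior weight 4/15.
  I^A I^A × I^A i: posterior weight 4/15.
  I^A i × I^A I^A: posterior weight 4/15.
  I^A i × I^A i: posterior weight 1/5.
Sum the posterior weight over pairs where Pablo is I^A i: 7/15.

7/15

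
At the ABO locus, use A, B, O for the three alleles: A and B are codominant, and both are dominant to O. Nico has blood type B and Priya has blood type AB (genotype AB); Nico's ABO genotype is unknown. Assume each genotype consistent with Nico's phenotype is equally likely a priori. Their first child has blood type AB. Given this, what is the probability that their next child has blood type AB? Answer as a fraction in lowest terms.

Possible genotypes: Nico ∈ {BB, BO}; Priya ∈ {AB}.
Weight each parental genotype pair by prior × P(type-AB child):
  BB × AB: posterior weight 2/3; P(next child type AB) = 1/2.
  BO × AB: posterior weight 1/3; P(next child type AB) = 1/4.
Weighted sum = 5/12.

5/12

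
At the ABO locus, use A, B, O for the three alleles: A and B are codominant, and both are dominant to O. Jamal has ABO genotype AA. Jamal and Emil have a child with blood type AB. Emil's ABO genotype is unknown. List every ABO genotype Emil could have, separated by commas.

For each candidate genotype of Emil, check whether crossing it with AA can produce every observed child phenotype.
  AA → possible child types {A} ✗
  AB → possible child types {A, AB} ✓
  AO → possible child types {A} ✗
  BB → possible child types {AB} ✓
  BO → possible child types {A, AB} ✓
  OO → possible child types {A} ✗

AB, BB, BO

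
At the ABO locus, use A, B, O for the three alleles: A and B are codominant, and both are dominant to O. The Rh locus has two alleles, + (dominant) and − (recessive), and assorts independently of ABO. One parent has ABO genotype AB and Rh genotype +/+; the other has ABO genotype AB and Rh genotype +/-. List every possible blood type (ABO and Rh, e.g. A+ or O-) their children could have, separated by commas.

Gametes from AB × AB give offspring ABO genotypes AA, AB, BB, i.e. phenotypes A, B, AB.
Rh cross +/+ × +/- → phenotypes Rh+.
Combining independently: A+, B+, AB+.

A+, B+, AB+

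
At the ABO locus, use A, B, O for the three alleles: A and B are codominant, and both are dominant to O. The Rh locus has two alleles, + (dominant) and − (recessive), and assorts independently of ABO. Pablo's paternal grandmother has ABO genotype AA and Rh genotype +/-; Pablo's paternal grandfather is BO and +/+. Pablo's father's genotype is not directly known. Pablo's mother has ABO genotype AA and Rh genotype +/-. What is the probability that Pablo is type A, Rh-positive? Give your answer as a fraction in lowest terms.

21/32

Pablo's father's ABO genotype from AA × BO: 1/2 AB, 1/2 AO.
Crossing each possibility with the mother AA and summing P(type A): 1/2·1/2 + 1/2·1 = 3/4.
Similarly for Rh via the father's Rh distribution: P(Rh+) = 7/8.
Independent loci: 3/4 × 7/8 = 21/32.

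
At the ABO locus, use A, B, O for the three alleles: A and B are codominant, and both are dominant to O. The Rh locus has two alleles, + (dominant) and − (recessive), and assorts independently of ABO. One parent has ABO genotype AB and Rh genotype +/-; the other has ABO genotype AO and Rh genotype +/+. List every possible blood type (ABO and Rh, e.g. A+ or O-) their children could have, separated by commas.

A+, B+, AB+

Gametes from AB × AO give offspring ABO genotypes AA, AB, AO, BO, i.e. phenotypes A, B, AB.
Rh cross +/- × +/+ → phenotypes Rh+.
Combining independently: A+, B+, AB+.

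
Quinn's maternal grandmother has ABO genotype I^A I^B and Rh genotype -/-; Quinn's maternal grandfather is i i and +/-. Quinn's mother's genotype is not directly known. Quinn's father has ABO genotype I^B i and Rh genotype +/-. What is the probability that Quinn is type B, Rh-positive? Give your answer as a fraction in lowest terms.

5/16

Quinn's mother's ABO genotype from I^A I^B × i i: 1/2 I^A i, 1/2 I^B i.
Crossing each possibility with the father I^B i and summing P(type B): 1/2·1/4 + 1/2·3/4 = 1/2.
Similarly for Rh via the mother's Rh distribution: P(Rh+) = 5/8.
Independent loci: 1/2 × 5/8 = 5/16.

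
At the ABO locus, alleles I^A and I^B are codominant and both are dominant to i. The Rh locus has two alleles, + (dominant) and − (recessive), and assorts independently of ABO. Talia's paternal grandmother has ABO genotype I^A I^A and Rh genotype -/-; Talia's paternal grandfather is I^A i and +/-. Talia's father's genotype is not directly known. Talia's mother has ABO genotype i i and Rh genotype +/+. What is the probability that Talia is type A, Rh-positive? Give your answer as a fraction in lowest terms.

Talia's father's ABO genotype from I^A I^A × I^A i: 1/2 I^A I^A, 1/2 I^A i.
Crossing each possibility with the mother i i and summing P(type A): 1/2·1 + 1/2·1/2 = 3/4.
Similarly for Rh via the father's Rh distribution: P(Rh+) = 1.
Independent loci: 3/4 × 1 = 3/4.

3/4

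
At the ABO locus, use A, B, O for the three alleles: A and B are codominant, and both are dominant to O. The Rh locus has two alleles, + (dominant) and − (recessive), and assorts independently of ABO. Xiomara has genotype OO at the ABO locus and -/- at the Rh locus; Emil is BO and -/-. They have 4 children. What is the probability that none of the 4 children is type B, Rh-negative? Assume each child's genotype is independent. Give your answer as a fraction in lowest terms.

ABO cross OO × BO → 1/2 O, 1/2 B.
Rh cross -/- × -/- → 1 Rh-; so P(type B, Rh-negative) = 1/2 × 1 = 1/2 per child.
P(not type B, Rh-negative) = 1/2 for one child; (1/2)^4 = 1/16.

1/16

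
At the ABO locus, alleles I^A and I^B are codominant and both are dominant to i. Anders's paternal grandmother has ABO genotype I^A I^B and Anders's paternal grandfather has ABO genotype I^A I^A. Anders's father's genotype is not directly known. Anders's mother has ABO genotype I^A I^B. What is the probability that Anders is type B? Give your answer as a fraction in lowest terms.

1/8

Anders's father's ABO genotype from I^A I^B × I^A I^A: 1/2 I^A I^A, 1/2 I^A I^B.
Crossing each possibility with the mother I^A I^B and summing P(type B): 1/2·0 + 1/2·1/4 = 1/8.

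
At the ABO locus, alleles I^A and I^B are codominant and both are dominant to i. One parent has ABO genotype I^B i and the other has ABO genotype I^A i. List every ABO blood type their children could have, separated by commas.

O, A, B, AB

Gametes from I^B i × I^A i give offspring ABO genotypes I^A I^B, I^A i, I^B i, i i, i.e. phenotypes O, A, B, AB.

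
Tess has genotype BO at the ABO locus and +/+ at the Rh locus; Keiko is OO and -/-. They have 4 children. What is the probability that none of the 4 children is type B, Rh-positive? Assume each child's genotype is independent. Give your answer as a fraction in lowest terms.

1/16

ABO cross BO × OO → 1/2 O, 1/2 B.
Rh cross +/+ × -/- → 1 Rh+; so P(type B, Rh-positive) = 1/2 × 1 = 1/2 per child.
P(not type B, Rh-positive) = 1/2 for one child; (1/2)^4 = 1/16.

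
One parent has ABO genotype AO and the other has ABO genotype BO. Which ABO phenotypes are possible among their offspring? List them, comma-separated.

O, A, B, AB

Gametes from AO × BO give offspring ABO genotypes AB, AO, BO, OO, i.e. phenotypes O, A, B, AB.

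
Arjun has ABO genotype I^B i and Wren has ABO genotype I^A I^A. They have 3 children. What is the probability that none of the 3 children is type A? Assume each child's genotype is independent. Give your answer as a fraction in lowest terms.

1/8

ABO cross I^B i × I^A I^A → 1/2 A, 1/2 AB.
So P(type A) = 1/2 per child.
P(not type A) = 1/2 for one child; (1/2)^3 = 1/8.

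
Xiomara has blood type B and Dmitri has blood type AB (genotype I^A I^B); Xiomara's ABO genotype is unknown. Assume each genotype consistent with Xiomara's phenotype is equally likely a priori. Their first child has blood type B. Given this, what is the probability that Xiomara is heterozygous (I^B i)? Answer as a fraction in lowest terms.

Possible genotypes: Xiomara ∈ {I^B I^B, I^B i}; Dmitri ∈ {I^A I^B}.
Weight each parental genotype pair by prior × P(type-B child):
  I^B I^B × I^A I^B: posterior weight 1/2.
  I^B i × I^A I^B: posterior weight 1/2.
Sum the posterior weight over pairs where Xiomara is I^B i: 1/2.

1/2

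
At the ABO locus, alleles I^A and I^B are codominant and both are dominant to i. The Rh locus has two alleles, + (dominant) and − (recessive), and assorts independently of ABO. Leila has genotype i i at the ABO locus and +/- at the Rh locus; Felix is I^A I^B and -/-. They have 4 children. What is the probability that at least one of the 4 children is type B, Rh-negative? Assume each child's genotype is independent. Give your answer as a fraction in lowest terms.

ABO cross i i × I^A I^B → 1/2 A, 1/2 B.
Rh cross +/- × -/- → 1/2 Rh+, 1/2 Rh-; so P(type B, Rh-negative) = 1/2 × 1/2 = 1/4 per child.
P(none) = (3/4)^4 = 81/256; P(at least one) = 1 − 81/256 = 175/256.

175/256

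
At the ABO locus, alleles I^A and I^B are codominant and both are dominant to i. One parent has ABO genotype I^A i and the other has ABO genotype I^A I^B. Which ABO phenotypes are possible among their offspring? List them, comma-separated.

Gametes from I^A i × I^A I^B give offspring ABO genotypes I^A I^A, I^A I^B, I^A i, I^B i, i.e. phenotypes A, B, AB.

A, B, AB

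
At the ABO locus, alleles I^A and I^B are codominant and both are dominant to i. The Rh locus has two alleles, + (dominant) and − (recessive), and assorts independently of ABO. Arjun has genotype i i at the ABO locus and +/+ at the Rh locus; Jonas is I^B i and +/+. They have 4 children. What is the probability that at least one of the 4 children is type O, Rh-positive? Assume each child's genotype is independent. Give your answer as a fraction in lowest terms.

ABO cross i i × I^B i → 1/2 O, 1/2 B.
Rh cross +/+ × +/+ → 1 Rh+; so P(type O, Rh-positive) = 1/2 × 1 = 1/2 per child.
P(none) = (1/2)^4 = 1/16; P(at least one) = 1 − 1/16 = 15/16.

15/16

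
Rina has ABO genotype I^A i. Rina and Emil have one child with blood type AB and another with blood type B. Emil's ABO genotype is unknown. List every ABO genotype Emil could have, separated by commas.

For each candidate genotype of Emil, check whether crossing it with I^A i can produce every observed child phenotype.
  I^A I^A → possible child types {A} ✗
  I^A I^B → possible child types {A, B, AB} ✓
  I^A i → possible child types {O, A} ✗
  I^B I^B → possible child types {B, AB} ✓
  I^B i → possible child types {O, A, B, AB} ✓
  i i → possible child types {O, A} ✗

I^A I^B, I^B I^B, I^B i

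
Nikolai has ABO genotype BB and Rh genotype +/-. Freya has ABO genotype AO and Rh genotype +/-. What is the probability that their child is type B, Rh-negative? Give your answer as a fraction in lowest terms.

ABO cross BB × AO → offspring phenotypes: 1/2 B, 1/2 AB.
Rh cross +/- × +/- → 3/4 Rh+, 1/4 Rh-.
Independent loci: P(type B, Rh-negative) = 1/2 × 1/4 = 1/8.

1/8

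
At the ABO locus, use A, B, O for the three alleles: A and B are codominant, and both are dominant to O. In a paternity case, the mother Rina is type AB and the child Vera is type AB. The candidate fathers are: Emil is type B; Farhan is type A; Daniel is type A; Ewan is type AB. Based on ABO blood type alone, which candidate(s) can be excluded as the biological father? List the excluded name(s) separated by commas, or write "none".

none

A candidate is excluded only if no genotype consistent with his phenotype could produce a type AB child with a type AB mother.
Every candidate has at least one consistent genotype combination, so none can be excluded.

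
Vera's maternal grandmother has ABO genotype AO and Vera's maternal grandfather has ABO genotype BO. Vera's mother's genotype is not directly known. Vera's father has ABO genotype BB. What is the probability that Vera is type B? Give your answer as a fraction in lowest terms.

Vera's mother's ABO genotype from AO × BO: 1/4 AB, 1/4 AO, 1/4 BO, 1/4 OO.
Crossing each possibility with the father BB and summing P(type B): 1/4·1/2 + 1/4·1/2 + 1/4·1 + 1/4·1 = 3/4.

3/4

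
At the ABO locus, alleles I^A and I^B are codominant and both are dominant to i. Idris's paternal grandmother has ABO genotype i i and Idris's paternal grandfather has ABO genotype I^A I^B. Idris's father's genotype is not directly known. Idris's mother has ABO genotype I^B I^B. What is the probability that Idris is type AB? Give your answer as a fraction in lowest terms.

Idris's father's ABO genotype from i i × I^A I^B: 1/2 I^A i, 1/2 I^B i.
Crossing each possibility with the mother I^B I^B and summing P(type AB): 1/2·1/2 + 1/2·0 = 1/4.

1/4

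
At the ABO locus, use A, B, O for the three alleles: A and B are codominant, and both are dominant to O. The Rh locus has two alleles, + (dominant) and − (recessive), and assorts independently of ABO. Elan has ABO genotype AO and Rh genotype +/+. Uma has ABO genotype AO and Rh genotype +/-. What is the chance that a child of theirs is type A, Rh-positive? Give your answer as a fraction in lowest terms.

ABO cross AO × AO → offspring phenotypes: 1/4 O, 3/4 A.
Rh cross +/+ × +/- → 1 Rh+.
Independent loci: P(type A, Rh-positive) = 3/4 × 1 = 3/4.

3/4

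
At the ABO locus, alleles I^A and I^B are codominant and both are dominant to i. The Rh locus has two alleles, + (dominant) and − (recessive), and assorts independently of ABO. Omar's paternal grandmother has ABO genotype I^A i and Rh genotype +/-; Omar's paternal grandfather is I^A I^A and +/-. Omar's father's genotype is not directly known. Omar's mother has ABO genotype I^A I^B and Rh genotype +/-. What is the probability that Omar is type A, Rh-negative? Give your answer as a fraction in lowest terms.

1/8

Omar's father's ABO genotype from I^A i × I^A I^A: 1/2 I^A I^A, 1/2 I^A i.
Crossing each possibility with the mother I^A I^B and summing P(type A): 1/2·1/2 + 1/2·1/2 = 1/2.
Similarly for Rh via the father's Rh distribution: P(Rh-) = 1/4.
Independent loci: 1/2 × 1/4 = 1/8.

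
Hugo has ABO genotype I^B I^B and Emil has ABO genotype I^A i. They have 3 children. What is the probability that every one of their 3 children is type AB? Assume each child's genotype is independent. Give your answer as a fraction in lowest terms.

1/8

ABO cross I^B I^B × I^A i → 1/2 B, 1/2 AB.
So P(type AB) = 1/2 per child.
All 3 independent: (1/2)^3 = 1/8.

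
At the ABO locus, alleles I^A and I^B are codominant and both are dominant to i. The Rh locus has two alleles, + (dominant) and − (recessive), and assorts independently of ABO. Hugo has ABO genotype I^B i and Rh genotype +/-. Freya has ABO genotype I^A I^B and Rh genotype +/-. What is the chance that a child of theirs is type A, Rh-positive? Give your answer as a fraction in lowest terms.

3/16

ABO cross I^B i × I^A I^B → offspring phenotypes: 1/4 A, 1/2 B, 1/4 AB.
Rh cross +/- × +/- → 3/4 Rh+, 1/4 Rh-.
Independent loci: P(type A, Rh-positive) = 1/4 × 3/4 = 3/16.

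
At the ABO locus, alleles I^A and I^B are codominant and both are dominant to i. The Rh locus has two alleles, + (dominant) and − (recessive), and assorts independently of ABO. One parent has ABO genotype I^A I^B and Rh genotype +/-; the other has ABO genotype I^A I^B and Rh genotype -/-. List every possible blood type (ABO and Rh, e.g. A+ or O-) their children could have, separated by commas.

A+, A-, B+, B-, AB+, AB-

Gametes from I^A I^B × I^A I^B give offspring ABO genotypes I^A I^A, I^A I^B, I^B I^B, i.e. phenotypes A, B, AB.
Rh cross +/- × -/- → phenotypes Rh+, Rh-.
Combining independently: A+, A-, B+, B-, AB+, AB-.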